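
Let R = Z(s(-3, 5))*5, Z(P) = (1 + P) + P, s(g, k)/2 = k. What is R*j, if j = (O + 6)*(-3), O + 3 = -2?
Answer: -315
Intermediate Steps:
O = -5 (O = -3 - 2 = -5)
s(g, k) = 2*k
Z(P) = 1 + 2*P
R = 105 (R = (1 + 2*(2*5))*5 = (1 + 2*10)*5 = (1 + 20)*5 = 21*5 = 105)
j = -3 (j = (-5 + 6)*(-3) = 1*(-3) = -3)
R*j = 105*(-3) = -315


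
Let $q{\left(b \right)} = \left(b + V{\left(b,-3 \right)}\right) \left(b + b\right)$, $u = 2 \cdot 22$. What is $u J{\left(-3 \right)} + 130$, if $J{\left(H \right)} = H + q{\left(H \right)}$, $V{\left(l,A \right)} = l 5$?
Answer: $4750$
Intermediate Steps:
$V{\left(l,A \right)} = 5 l$
$u = 44$
$q{\left(b \right)} = 12 b^{2}$ ($q{\left(b \right)} = \left(b + 5 b\right) \left(b + b\right) = 6 b 2 b = 12 b^{2}$)
$J{\left(H \right)} = H + 12 H^{2}$
$u J{\left(-3 \right)} + 130 = 44 \left(- 3 \left(1 + 12 \left(-3\right)\right)\right) + 130 = 44 \left(- 3 \left(1 - 36\right)\right) + 130 = 44 \left(\left(-3\right) \left(-35\right)\right) + 130 = 44 \cdot 105 + 130 = 4620 + 130 = 4750$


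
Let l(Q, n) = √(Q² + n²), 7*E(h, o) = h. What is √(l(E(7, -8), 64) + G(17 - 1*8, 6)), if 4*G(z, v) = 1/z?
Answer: √(1 + 36*√4097)/6 ≈ 8.0022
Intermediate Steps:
E(h, o) = h/7
G(z, v) = 1/(4*z)
√(l(E(7, -8), 64) + G(17 - 1*8, 6)) = √(√(((⅐)*7)² + 64²) + 1/(4*(17 - 1*8))) = √(√(1² + 4096) + 1/(4*(17 - 8))) = √(√(1 + 4096) + (¼)/9) = √(√4097 + (¼)*(⅑)) = √(√4097 + 1/36) = √(1/36 + √4097)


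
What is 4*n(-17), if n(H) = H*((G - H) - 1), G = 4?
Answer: -1360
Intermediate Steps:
n(H) = H*(3 - H) (n(H) = H*((4 - H) - 1) = H*(3 - H))
4*n(-17) = 4*(-17*(3 - 1*(-17))) = 4*(-17*(3 + 17)) = 4*(-17*20) = 4*(-340) = -1360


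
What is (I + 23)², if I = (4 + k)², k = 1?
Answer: 2304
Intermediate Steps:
I = 25 (I = (4 + 1)² = 5² = 25)
(I + 23)² = (25 + 23)² = 48² = 2304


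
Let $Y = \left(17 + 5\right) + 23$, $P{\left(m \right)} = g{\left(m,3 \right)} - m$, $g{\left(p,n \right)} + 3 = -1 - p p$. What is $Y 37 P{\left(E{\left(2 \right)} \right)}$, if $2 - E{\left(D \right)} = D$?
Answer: $-6660$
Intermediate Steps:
$E{\left(D \right)} = 2 - D$
$g{\left(p,n \right)} = -4 - p^{2}$ ($g{\left(p,n \right)} = -3 - \left(1 + p p\right) = -3 - \left(1 + p^{2}\right) = -4 - p^{2}$)
$P{\left(m \right)} = -4 - m - m^{2}$ ($P{\left(m \right)} = \left(-4 - m^{2}\right) - m = -4 - m - m^{2}$)
$Y = 45$ ($Y = 22 + 23 = 45$)
$Y 37 P{\left(E{\left(2 \right)} \right)} = 45 \cdot 37 \left(-4 - \left(2 - 2\right) - \left(2 - 2\right)^{2}\right) = 1665 \left(-4 - \left(2 - 2\right) - \left(2 - 2\right)^{2}\right) = 1665 \left(-4 - 0 - 0^{2}\right) = 1665 \left(-4 + 0 - 0\right) = 1665 \left(-4 + 0 + 0\right) = 1665 \left(-4\right) = -6660$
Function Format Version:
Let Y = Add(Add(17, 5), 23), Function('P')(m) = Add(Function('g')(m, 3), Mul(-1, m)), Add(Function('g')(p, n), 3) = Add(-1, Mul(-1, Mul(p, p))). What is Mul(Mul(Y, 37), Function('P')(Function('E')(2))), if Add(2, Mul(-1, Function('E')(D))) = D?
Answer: -6660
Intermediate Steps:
Function('E')(D) = Add(2, Mul(-1, D))
Function('g')(p, n) = Add(-4, Mul(-1, Pow(p, 2))) (Function('g')(p, n) = Add(-3, Add(-1, Mul(-1, Mul(p, p)))) = Add(-3, Add(-1, Mul(-1, Pow(p, 2)))) = Add(-4, Mul(-1, Pow(p, 2))))
Function('P')(m) = Add(-4, Mul(-1, m), Mul(-1, Pow(m, 2))) (Function('P')(m) = Add(Add(-4, Mul(-1, Pow(m, 2))), Mul(-1, m)) = Add(-4, Mul(-1, m), Mul(-1, Pow(m, 2))))
Y = 45 (Y = Add(22, 23) = 45)
Mul(Mul(Y, 37), Function('P')(Function('E')(2))) = Mul(Mul(45, 37), Add(-4, Mul(-1, Add(2, Mul(-1, 2))), Mul(-1, Pow(Add(2, Mul(-1, 2)), 2)))) = Mul(1665, Add(-4, Mul(-1, Add(2, -2)), Mul(-1, Pow(Add(2, -2), 2)))) = Mul(1665, Add(-4, Mul(-1, 0), Mul(-1, Pow(0, 2)))) = Mul(1665, Add(-4, 0, Mul(-1, 0))) = Mul(1665, Add(-4, 0, 0)) = Mul(1665, -4) = -6660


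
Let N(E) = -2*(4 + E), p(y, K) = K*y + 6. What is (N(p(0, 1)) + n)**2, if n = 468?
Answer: 200704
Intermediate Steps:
p(y, K) = 6 + K*y
N(E) = -8 - 2*E
(N(p(0, 1)) + n)**2 = ((-8 - 2*(6 + 1*0)) + 468)**2 = ((-8 - 2*(6 + 0)) + 468)**2 = ((-8 - 2*6) + 468)**2 = ((-8 - 12) + 468)**2 = (-20 + 468)**2 = 448**2 = 200704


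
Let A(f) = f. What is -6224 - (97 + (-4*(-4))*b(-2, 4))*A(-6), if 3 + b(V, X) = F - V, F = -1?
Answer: -5834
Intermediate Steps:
b(V, X) = -4 - V (b(V, X) = -3 + (-1 - V) = -4 - V)
-6224 - (97 + (-4*(-4))*b(-2, 4))*A(-6) = -6224 - (97 + (-4*(-4))*(-4 - 1*(-2)))*(-6) = -6224 - (97 + 16*(-4 + 2))*(-6) = -6224 - (97 + 16*(-2))*(-6) = -6224 - (97 - 32)*(-6) = -6224 - 65*(-6) = -6224 - 1*(-390) = -6224 + 390 = -5834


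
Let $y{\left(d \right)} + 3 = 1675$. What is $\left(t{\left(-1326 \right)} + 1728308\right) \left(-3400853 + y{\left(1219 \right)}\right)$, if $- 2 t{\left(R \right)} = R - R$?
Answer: $-5874831715748$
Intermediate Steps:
$y{\left(d \right)} = 1672$ ($y{\left(d \right)} = -3 + 1675 = 1672$)
$t{\left(R \right)} = 0$ ($t{\left(R \right)} = - \frac{R - R}{2} = \left(- \frac{1}{2}\right) 0 = 0$)
$\left(t{\left(-1326 \right)} + 1728308\right) \left(-3400853 + y{\left(1219 \right)}\right) = \left(0 + 1728308\right) \left(-3400853 + 1672\right) = 1728308 \left(-3399181\right) = -5874831715748$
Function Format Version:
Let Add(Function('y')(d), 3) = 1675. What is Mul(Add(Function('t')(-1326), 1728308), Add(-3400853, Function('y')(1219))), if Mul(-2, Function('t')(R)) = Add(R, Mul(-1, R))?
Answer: -5874831715748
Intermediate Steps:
Function('y')(d) = 1672 (Function('y')(d) = Add(-3, 1675) = 1672)
Function('t')(R) = 0 (Function('t')(R) = Mul(Rational(-1, 2), Add(R, Mul(-1, R))) = Mul(Rational(-1, 2), 0) = 0)
Mul(Add(Function('t')(-1326), 1728308), Add(-3400853, Function('y')(1219))) = Mul(Add(0, 1728308), Add(-3400853, 1672)) = Mul(1728308, -3399181) = -5874831715748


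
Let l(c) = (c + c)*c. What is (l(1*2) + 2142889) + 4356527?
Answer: 6499424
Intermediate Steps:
l(c) = 2*c² (l(c) = (2*c)*c = 2*c²)
(l(1*2) + 2142889) + 4356527 = (2*(1*2)² + 2142889) + 4356527 = (2*2² + 2142889) + 4356527 = (2*4 + 2142889) + 4356527 = (8 + 2142889) + 4356527 = 2142897 + 4356527 = 6499424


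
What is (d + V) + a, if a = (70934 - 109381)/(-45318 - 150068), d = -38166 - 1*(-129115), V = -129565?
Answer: -7544987329/195386 ≈ -38616.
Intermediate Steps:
d = 90949 (d = -38166 + 129115 = 90949)
a = 38447/195386 (a = -38447/(-195386) = -38447*(-1/195386) = 38447/195386 ≈ 0.19677)
(d + V) + a = (90949 - 129565) + 38447/195386 = -38616 + 38447/195386 = -7544987329/195386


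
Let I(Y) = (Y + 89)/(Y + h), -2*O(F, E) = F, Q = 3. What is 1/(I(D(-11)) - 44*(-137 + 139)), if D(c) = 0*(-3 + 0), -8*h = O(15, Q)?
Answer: 15/104 ≈ 0.14423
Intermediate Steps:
O(F, E) = -F/2
h = 15/16 (h = -(-1)*15/16 = -⅛*(-15/2) = 15/16 ≈ 0.93750)
D(c) = 0 (D(c) = 0*(-3) = 0)
I(Y) = (89 + Y)/(15/16 + Y) (I(Y) = (Y + 89)/(Y + 15/16) = (89 + Y)/(15/16 + Y))
1/(I(D(-11)) - 44*(-137 + 139)) = 1/(16*(89 + 0)/(15 + 16*0) - 44*(-137 + 139)) = 1/(16*89/(15 + 0) - 44*2) = 1/(16*89/15 - 88) = 1/(16*(1/15)*89 - 88) = 1/(1424/15 - 88) = 1/(104/15) = 15/104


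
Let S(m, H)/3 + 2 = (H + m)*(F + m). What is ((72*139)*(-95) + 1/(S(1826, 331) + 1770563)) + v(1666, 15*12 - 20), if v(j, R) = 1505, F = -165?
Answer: -11883617028439/12518888 ≈ -9.4926e+5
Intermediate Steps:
S(m, H) = -6 + 3*(-165 + m)*(H + m) (S(m, H) = -6 + 3*((H + m)*(-165 + m)) = -6 + 3*((-165 + m)*(H + m)) = -6 + 3*(-165 + m)*(H + m))
((72*139)*(-95) + 1/(S(1826, 331) + 1770563)) + v(1666, 15*12 - 20) = ((72*139)*(-95) + 1/((-6 - 495*331 - 495*1826 + 3*1826² + 3*331*1826) + 1770563)) + 1505 = (10008*(-95) + 1/((-6 - 163845 - 903870 + 3*3334276 + 1813218) + 1770563)) + 1505 = (-950760 + 1/((-6 - 163845 - 903870 + 10002828 + 1813218) + 1770563)) + 1505 = (-950760 + 1/(10748325 + 1770563)) + 1505 = (-950760 + 1/12518888) + 1505 = -11902457954879/12518888 + 1505 = -11883617028439/12518888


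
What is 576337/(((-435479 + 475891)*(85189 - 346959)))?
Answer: -576337/10578649240 ≈ -5.4481e-5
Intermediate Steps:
576337/(((-435479 + 475891)*(85189 - 346959))) = 576337/((40412*(-261770))) = 576337/(-10578649240) = 576337*(-1/10578649240) = -576337/10578649240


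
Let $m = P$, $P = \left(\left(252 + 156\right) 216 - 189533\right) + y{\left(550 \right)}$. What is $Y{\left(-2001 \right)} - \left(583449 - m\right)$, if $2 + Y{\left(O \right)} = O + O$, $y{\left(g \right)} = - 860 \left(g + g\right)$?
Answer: $-1634858$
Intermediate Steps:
$y{\left(g \right)} = - 1720 g$ ($y{\left(g \right)} = - 860 \cdot 2 g = - 1720 g$)
$Y{\left(O \right)} = -2 + 2 O$ ($Y{\left(O \right)} = -2 + \left(O + O\right) = -2 + 2 O$)
$P = -1047405$ ($P = \left(\left(252 + 156\right) 216 - 189533\right) - 946000 = \left(408 \cdot 216 - 189533\right) - 946000 = \left(88128 - 189533\right) - 946000 = -101405 - 946000 = -1047405$)
$m = -1047405$
$Y{\left(-2001 \right)} - \left(583449 - m\right) = \left(-2 + 2 \left(-2001\right)\right) - \left(583449 - -1047405\right) = \left(-2 - 4002\right) - \left(583449 + 1047405\right) = -4004 - 1630854 = -1634858$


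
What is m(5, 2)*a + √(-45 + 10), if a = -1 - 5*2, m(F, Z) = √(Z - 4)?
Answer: I*(√35 - 11*√2) ≈ -9.6403*I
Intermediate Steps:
m(F, Z) = √(-4 + Z)
a = -11 (a = -1 - 10 = -11)
m(5, 2)*a + √(-45 + 10) = √(-4 + 2)*(-11) + √(-45 + 10) = √(-2)*(-11) + √(-35) = (I*√2)*(-11) + I*√35 = -11*I*√2 + I*√35 = I*√35 - 11*I*√2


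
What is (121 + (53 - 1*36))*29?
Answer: 4002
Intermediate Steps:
(121 + (53 - 1*36))*29 = (121 + (53 - 36))*29 = (121 + 17)*29 = 138*29 = 4002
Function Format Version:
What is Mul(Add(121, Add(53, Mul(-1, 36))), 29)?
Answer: 4002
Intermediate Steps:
Mul(Add(121, Add(53, Mul(-1, 36))), 29) = Mul(Add(121, Add(53, -36)), 29) = Mul(Add(121, 17), 29) = Mul(138, 29) = 4002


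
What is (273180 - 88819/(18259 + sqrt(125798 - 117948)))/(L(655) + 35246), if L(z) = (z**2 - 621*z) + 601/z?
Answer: 59652166090490645/12559740157120211 + 290882225*sqrt(314)/12559740157120211 ≈ 4.7495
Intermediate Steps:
L(z) = z**2 - 621*z + 601/z
(273180 - 88819/(18259 + sqrt(125798 - 117948)))/(L(655) + 35246) = (273180 - 88819/(18259 + sqrt(125798 - 117948)))/((601 + 655**2*(-621 + 655))/655 + 35246) = (273180 - 88819/(18259 + sqrt(7850)))/((601 + 429025*34)/655 + 35246) = (273180 - 88819/(18259 + 5*sqrt(314)))/((601 + 14586850)/655 + 35246) = (273180 - 88819/(18259 + 5*sqrt(314)))/((1/655)*14587451 + 35246) = (273180 - 88819/(18259 + 5*sqrt(314)))/(14587451/655 + 35246) = (273180 - 88819/(18259 + 5*sqrt(314)))/(37673581/655) = (273180 - 88819/(18259 + 5*sqrt(314)))*(655/37673581) = 6170100/1299089 - 58176445/(37673581*(18259 + 5*sqrt(314)))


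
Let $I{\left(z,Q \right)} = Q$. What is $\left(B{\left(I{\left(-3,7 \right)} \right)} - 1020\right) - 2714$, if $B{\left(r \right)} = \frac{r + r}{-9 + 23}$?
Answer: $-3733$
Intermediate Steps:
$B{\left(r \right)} = \frac{r}{7}$ ($B{\left(r \right)} = \frac{2 r}{14} = 2 r \frac{1}{14} = \frac{r}{7}$)
$\left(B{\left(I{\left(-3,7 \right)} \right)} - 1020\right) - 2714 = \left(\frac{1}{7} \cdot 7 - 1020\right) - 2714 = \left(1 - 1020\right) - 2714 = -1019 - 2714 = -3733$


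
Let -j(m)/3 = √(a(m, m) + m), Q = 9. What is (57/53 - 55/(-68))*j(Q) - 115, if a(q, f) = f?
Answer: -115 - 61119*√2/3604 ≈ -138.98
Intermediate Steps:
j(m) = -3*√2*√m (j(m) = -3*√(m + m) = -3*√2*√m)
(57/53 - 55/(-68))*j(Q) - 115 = (57/53 - 55/(-68))*(-3*√2*√9) - 115 = (57*(1/53) - 55*(-1/68))*(-3*√2*3) - 115 = (57/53 + 55/68)*(-9*√2) - 115 = 6791*(-9*√2)/3604 - 115 = -61119*√2/3604 - 115 = -115 - 61119*√2/3604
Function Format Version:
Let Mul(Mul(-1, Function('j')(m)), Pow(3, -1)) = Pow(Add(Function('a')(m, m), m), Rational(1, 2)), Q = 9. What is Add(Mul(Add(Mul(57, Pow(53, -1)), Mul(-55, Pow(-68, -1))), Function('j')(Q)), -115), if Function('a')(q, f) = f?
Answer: Add(-115, Mul(Rational(-61119, 3604), Pow(2, Rational(1, 2)))) ≈ -138.98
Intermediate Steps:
Function('j')(m) = Mul(-3, Pow(2, Rational(1, 2)), Pow(m, Rational(1, 2))) (Function('j')(m) = Mul(-3, Pow(Add(m, m), Rational(1, 2))) = Mul(-3, Pow(Mul(2, m), Rational(1, 2))) = Mul(-3, Mul(Pow(2, Rational(1, 2)), Pow(m, Rational(1, 2)))) = Mul(-3, Pow(2, Rational(1, 2)), Pow(m, Rational(1, 2))))
Add(Mul(Add(Mul(57, Pow(53, -1)), Mul(-55, Pow(-68, -1))), Function('j')(Q)), -115) = Add(Mul(Add(Mul(57, Pow(53, -1)), Mul(-55, Pow(-68, -1))), Mul(-3, Pow(2, Rational(1, 2)), Pow(9, Rational(1, 2)))), -115) = Add(Mul(Add(Mul(57, Rational(1, 53)), Mul(-55, Rational(-1, 68))), Mul(-3, Pow(2, Rational(1, 2)), 3)), -115) = Add(Mul(Add(Rational(57, 53), Rational(55, 68)), Mul(-9, Pow(2, Rational(1, 2)))), -115) = Add(Mul(Rational(6791, 3604), Mul(-9, Pow(2, Rational(1, 2)))), -115) = Add(Mul(Rational(-61119, 3604), Pow(2, Rational(1, 2))), -115) = Add(-115, Mul(Rational(-61119, 3604), Pow(2, Rational(1, 2))))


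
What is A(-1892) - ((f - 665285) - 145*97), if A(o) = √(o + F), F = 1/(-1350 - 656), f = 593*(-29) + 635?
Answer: 695912 + I*√7613478118/2006 ≈ 6.9591e+5 + 43.497*I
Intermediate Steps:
f = -16562 (f = -17197 + 635 = -16562)
F = -1/2006 (F = 1/(-2006) = -1/2006 ≈ -0.00049850)
A(o) = √(-1/2006 + o) (A(o) = √(o - 1/2006) = √(-1/2006 + o))
A(-1892) - ((f - 665285) - 145*97) = √(-2006 + 4024036*(-1892))/2006 - ((-16562 - 665285) - 145*97) = √(-2006 - 7613476112)/2006 - (-681847 - 14065) = √(-7613478118)/2006 - 1*(-695912) = (I*√7613478118)/2006 + 695912 = I*√7613478118/2006 + 695912 = 695912 + I*√7613478118/2006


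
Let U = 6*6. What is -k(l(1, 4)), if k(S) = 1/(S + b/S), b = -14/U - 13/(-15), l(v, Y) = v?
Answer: -90/133 ≈ -0.67669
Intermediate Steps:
U = 36
b = 43/90 (b = -14/36 - 13/(-15) = -14*1/36 - 13*(-1/15) = -7/18 + 13/15 = 43/90 ≈ 0.47778)
k(S) = 1/(S + 43/(90*S))
-k(l(1, 4)) = -90/(43 + 90*1**2) = -90/(43 + 90*1) = -90/(43 + 90) = -90/133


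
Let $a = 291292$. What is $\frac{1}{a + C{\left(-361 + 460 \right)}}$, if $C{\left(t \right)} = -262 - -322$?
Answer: $\frac{1}{291352} \approx 3.4323 \cdot 10^{-6}$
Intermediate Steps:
$C{\left(t \right)} = 60$ ($C{\left(t \right)} = -262 + 322 = 60$)
$\frac{1}{a + C{\left(-361 + 460 \right)}} = \frac{1}{291292 + 60} = \frac{1}{291352}$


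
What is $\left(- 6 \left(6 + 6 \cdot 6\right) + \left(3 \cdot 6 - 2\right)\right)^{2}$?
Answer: $55696$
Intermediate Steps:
$\left(- 6 \left(6 + 6 \cdot 6\right) + \left(3 \cdot 6 - 2\right)\right)^{2} = \left(- 6 \left(6 + 36\right) + \left(18 - 2\right)\right)^{2} = \left(\left(-6\right) 42 + 16\right)^{2} = \left(-252 + 16\right)^{2} = \left(-236\right)^{2} = 55696$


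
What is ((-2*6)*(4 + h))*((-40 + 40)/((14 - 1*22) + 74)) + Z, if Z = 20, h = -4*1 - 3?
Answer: 20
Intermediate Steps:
h = -7 (h = -4 - 3 = -7)
((-2*6)*(4 + h))*((-40 + 40)/((14 - 1*22) + 74)) + Z = ((-2*6)*(4 - 7))*((-40 + 40)/((14 - 1*22) + 74)) + 20 = (-12*(-3))*(0/((14 - 22) + 74)) + 20 = 36*(0/(-8 + 74)) + 20 = 36*(0/66) + 20 = 36*(0*(1/66)) + 20 = 36*0 + 20 = 0 + 20 = 20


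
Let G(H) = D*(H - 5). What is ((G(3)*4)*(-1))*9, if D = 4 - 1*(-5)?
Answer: 648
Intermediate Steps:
D = 9 (D = 4 + 5 = 9)
G(H) = -45 + 9*H (G(H) = 9*(H - 5) = 9*(-5 + H) = -45 + 9*H)
((G(3)*4)*(-1))*9 = (((-45 + 9*3)*4)*(-1))*9 = (((-45 + 27)*4)*(-1))*9 = (-18*4*(-1))*9 = -72*(-1)*9 = 72*9 = 648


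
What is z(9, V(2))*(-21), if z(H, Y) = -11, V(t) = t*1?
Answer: 231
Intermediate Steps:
V(t) = t
z(9, V(2))*(-21) = -11*(-21) = 231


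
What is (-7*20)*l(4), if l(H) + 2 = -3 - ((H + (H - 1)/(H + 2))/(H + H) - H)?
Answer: 875/4 ≈ 218.75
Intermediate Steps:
l(H) = -5 + H - (H + (-1 + H)/(2 + H))/(2*H) (l(H) = -2 + (-3 - ((H + (H - 1)/(H + 2))/(H + H) - H)) = -2 + (-3 - ((H + (-1 + H)/(2 + H))/((2*H)) - H)) = -2 + (-3 - ((H + (-1 + H)/(2 + H))*(1/(2*H)) - H)) = -2 + (-3 - ((H + (-1 + H)/(2 + H))/(2*H) - H)) = -2 + (-3 - (-H + (H + (-1 + H)/(2 + H))/(2*H))) = -2 + (-3 + (H - (H + (-1 + H)/(2 + H))/(2*H))) = -2 + (-3 + H - (H + (-1 + H)/(2 + H))/(2*H)) = -5 + H - (H + (-1 + H)/(2 + H))/(2*H))
(-7*20)*l(4) = (-7*20)*((½)*(1 - 23*4 - 7*4² + 2*4³)/(4*(2 + 4))) = -70*(1 - 92 - 7*16 + 2*64)/(4*6) = -70*(1 - 92 - 112 + 128)/(4*6) = -70*(-75)/(4*6) = -140*(-25/16) = 875/4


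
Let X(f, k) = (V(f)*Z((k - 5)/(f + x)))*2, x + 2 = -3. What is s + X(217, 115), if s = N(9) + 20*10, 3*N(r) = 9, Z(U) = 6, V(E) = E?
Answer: 2807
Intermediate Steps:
x = -5 (x = -2 - 3 = -5)
N(r) = 3 (N(r) = (1/3)*9 = 3)
X(f, k) = 12*f (X(f, k) = (f*6)*2 = (6*f)*2 = 12*f)
s = 203 (s = 3 + 20*10 = 3 + 200 = 203)
s + X(217, 115) = 203 + 12*217 = 203 + 2604 = 2807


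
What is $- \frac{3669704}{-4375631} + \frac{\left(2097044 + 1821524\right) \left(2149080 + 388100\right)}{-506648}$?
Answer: $- \frac{5437876647618732156}{277113086861} \approx -1.9623 \cdot 10^{7}$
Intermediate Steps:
$- \frac{3669704}{-4375631} + \frac{\left(2097044 + 1821524\right) \left(2149080 + 388100\right)}{-506648} = \left(-3669704\right) \left(- \frac{1}{4375631}\right) + 3918568 \cdot 2537180 \left(- \frac{1}{506648}\right) = \frac{3669704}{4375631} + 9942112358240 \left(- \frac{1}{506648}\right) = \frac{3669704}{4375631} - \frac{1242764044780}{63331} = - \frac{5437876647618732156}{277113086861}$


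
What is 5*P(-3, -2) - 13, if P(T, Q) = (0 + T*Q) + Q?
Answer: 7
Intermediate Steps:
P(T, Q) = Q + Q*T (P(T, Q) = (0 + Q*T) + Q = Q*T + Q = Q + Q*T)
5*P(-3, -2) - 13 = 5*(-2*(1 - 3)) - 13 = 5*(-2*(-2)) - 13 = 5*4 - 13 = 20 - 13 = 7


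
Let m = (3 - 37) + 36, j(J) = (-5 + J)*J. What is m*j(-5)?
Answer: 100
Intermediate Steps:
j(J) = J*(-5 + J)
m = 2 (m = -34 + 36 = 2)
m*j(-5) = 2*(-5*(-5 - 5)) = 2*(-5*(-10)) = 2*50 = 100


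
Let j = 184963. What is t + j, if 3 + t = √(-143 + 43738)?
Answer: 184960 + √43595 ≈ 1.8517e+5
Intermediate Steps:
t = -3 + √43595 (t = -3 + √(-143 + 43738) = -3 + √43595 ≈ 205.79)
t + j = (-3 + √43595) + 184963 = 184960 + √43595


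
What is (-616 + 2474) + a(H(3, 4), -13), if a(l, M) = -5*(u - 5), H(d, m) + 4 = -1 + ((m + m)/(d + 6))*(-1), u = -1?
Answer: 1888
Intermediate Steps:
H(d, m) = -5 - 2*m/(6 + d) (H(d, m) = -4 + (-1 + ((m + m)/(d + 6))*(-1)) = -4 + (-1 + ((2*m)/(6 + d))*(-1)) = -4 + (-1 + (2*m/(6 + d))*(-1)) = -4 + (-1 - 2*m/(6 + d)) = -5 - 2*m/(6 + d))
a(l, M) = 30 (a(l, M) = -5*(-1 - 5) = -5*(-6) = 30)
(-616 + 2474) + a(H(3, 4), -13) = (-616 + 2474) + 30 = 1858 + 30 = 1888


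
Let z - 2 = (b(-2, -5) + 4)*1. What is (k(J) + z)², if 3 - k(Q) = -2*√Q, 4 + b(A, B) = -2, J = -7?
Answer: -19 + 12*I*√7 ≈ -19.0 + 31.749*I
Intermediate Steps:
b(A, B) = -6 (b(A, B) = -4 - 2 = -6)
k(Q) = 3 + 2*√Q (k(Q) = 3 - (-2)*√Q = 3 + 2*√Q)
z = 0 (z = 2 + (-6 + 4)*1 = 2 - 2*1 = 2 - 2 = 0)
(k(J) + z)² = ((3 + 2*√(-7)) + 0)² = ((3 + 2*(I*√7)) + 0)² = ((3 + 2*I*√7) + 0)² = (3 + 2*I*√7)²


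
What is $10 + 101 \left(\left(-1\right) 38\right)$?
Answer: $-3828$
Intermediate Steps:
$10 + 101 \left(\left(-1\right) 38\right) = 10 + 101 \left(-38\right) = 10 - 3838 = -3828$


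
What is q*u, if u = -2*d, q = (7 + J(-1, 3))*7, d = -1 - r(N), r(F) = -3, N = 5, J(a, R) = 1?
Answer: -224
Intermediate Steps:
d = 2 (d = -1 - 1*(-3) = -1 + 3 = 2)
q = 56 (q = (7 + 1)*7 = 8*7 = 56)
u = -4 (u = -2*2 = -4)
q*u = 56*(-4) = -224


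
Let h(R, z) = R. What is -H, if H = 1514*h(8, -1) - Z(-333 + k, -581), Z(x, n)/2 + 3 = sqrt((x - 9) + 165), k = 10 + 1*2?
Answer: -12118 + 2*I*sqrt(165) ≈ -12118.0 + 25.69*I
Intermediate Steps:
k = 12 (k = 10 + 2 = 12)
Z(x, n) = -6 + 2*sqrt(156 + x) (Z(x, n) = -6 + 2*sqrt((x - 9) + 165) = -6 + 2*sqrt((-9 + x) + 165) = -6 + 2*sqrt(156 + x))
H = 12118 - 2*I*sqrt(165) (H = 1514*8 - (-6 + 2*sqrt(156 + (-333 + 12))) = 12112 - (-6 + 2*sqrt(156 - 321)) = 12112 - (-6 + 2*sqrt(-165)) = 12112 - (-6 + 2*(I*sqrt(165))) = 12112 - (-6 + 2*I*sqrt(165)) = 12112 + (6 - 2*I*sqrt(165)) = 12118 - 2*I*sqrt(165) ≈ 12118.0 - 25.69*I)
-H = -(12118 - 2*I*sqrt(165)) = -12118 + 2*I*sqrt(165)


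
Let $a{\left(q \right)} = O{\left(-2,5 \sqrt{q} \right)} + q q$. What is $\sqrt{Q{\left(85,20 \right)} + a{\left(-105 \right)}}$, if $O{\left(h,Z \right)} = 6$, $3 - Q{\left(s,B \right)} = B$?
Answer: $\sqrt{11014} \approx 104.95$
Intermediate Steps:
$Q{\left(s,B \right)} = 3 - B$
$a{\left(q \right)} = 6 + q^{2}$ ($a{\left(q \right)} = 6 + q q = 6 + q^{2}$)
$\sqrt{Q{\left(85,20 \right)} + a{\left(-105 \right)}} = \sqrt{\left(3 - 20\right) + \left(6 + \left(-105\right)^{2}\right)} = \sqrt{\left(3 - 20\right) + \left(6 + 11025\right)} = \sqrt{-17 + 11031} = \sqrt{11014}$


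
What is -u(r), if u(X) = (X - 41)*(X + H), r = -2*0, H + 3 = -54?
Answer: -2337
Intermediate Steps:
H = -57 (H = -3 - 54 = -57)
r = 0
u(X) = (-57 + X)*(-41 + X) (u(X) = (X - 41)*(X - 57) = (-41 + X)*(-57 + X) = (-57 + X)*(-41 + X))
-u(r) = -(2337 + 0**2 - 98*0) = -(2337 + 0 + 0) = -1*2337 = -2337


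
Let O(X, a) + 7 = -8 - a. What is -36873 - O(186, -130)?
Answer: -36988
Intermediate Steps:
O(X, a) = -15 - a (O(X, a) = -7 + (-8 - a) = -15 - a)
-36873 - O(186, -130) = -36873 - (-15 - 1*(-130)) = -36873 - (-15 + 130) = -36873 - 1*115 = -36873 - 115 = -36988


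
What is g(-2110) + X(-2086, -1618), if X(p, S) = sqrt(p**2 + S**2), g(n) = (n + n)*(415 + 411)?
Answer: -3485720 + 2*sqrt(1742330) ≈ -3.4831e+6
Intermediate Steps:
g(n) = 1652*n (g(n) = (2*n)*826 = 1652*n)
X(p, S) = sqrt(S**2 + p**2)
g(-2110) + X(-2086, -1618) = 1652*(-2110) + sqrt((-1618)**2 + (-2086)**2) = -3485720 + sqrt(2617924 + 4351396) = -3485720 + sqrt(6969320) = -3485720 + 2*sqrt(1742330)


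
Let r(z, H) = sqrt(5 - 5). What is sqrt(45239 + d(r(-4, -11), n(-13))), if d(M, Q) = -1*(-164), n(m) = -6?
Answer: sqrt(45403) ≈ 213.08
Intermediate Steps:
r(z, H) = 0 (r(z, H) = sqrt(0) = 0)
d(M, Q) = 164
sqrt(45239 + d(r(-4, -11), n(-13))) = sqrt(45239 + 164) = sqrt(45403)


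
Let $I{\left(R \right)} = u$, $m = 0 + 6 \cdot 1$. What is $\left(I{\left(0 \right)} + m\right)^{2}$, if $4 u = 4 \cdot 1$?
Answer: $49$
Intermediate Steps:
$m = 6$ ($m = 0 + 6 = 6$)
$u = 1$ ($u = \frac{4 \cdot 1}{4} = \frac{1}{4} \cdot 4 = 1$)
$I{\left(R \right)} = 1$
$\left(I{\left(0 \right)} + m\right)^{2} = \left(1 + 6\right)^{2} = 7^{2} = 49$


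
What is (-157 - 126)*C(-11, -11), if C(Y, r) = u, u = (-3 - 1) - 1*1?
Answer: 1415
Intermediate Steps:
u = -5 (u = -4 - 1 = -5)
C(Y, r) = -5
(-157 - 126)*C(-11, -11) = (-157 - 126)*(-5) = -283*(-5) = 1415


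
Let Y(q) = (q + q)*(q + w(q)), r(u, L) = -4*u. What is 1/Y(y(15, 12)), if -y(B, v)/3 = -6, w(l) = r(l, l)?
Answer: -1/1944 ≈ -0.00051440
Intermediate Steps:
w(l) = -4*l
y(B, v) = 18 (y(B, v) = -3*(-6) = 18)
Y(q) = -6*q² (Y(q) = (q + q)*(q - 4*q) = (2*q)*(-3*q) = -6*q²)
1/Y(y(15, 12)) = 1/(-6*18²) = 1/(-6*324) = 1/(-1944) = -1/1944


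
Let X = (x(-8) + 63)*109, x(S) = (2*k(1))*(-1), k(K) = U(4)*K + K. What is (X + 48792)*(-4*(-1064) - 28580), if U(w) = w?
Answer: -1327336356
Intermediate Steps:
k(K) = 5*K (k(K) = 4*K + K = 5*K)
x(S) = -10 (x(S) = (2*(5*1))*(-1) = (2*5)*(-1) = 10*(-1) = -10)
X = 5777 (X = (-10 + 63)*109 = 53*109 = 5777)
(X + 48792)*(-4*(-1064) - 28580) = (5777 + 48792)*(-4*(-1064) - 28580) = 54569*(4256 - 28580) = 54569*(-24324) = -1327336356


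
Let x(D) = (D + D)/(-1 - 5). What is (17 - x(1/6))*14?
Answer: 2149/9 ≈ 238.78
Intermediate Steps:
x(D) = -D/3 (x(D) = (2*D)/(-6) = (2*D)*(-⅙) = -D/3)
(17 - x(1/6))*14 = (17 - (-1)/(3*6))*14 = (17 - 1*(-1/18))*14 = (17 + 1/18)*14 = (307/18)*14 = 2149/9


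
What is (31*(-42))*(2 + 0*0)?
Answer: -2604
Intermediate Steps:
(31*(-42))*(2 + 0*0) = -1302*(2 + 0) = -1302*2 = -2604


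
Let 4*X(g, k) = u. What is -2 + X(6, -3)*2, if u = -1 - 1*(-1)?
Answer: -2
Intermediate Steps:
u = 0 (u = -1 + 1 = 0)
X(g, k) = 0 (X(g, k) = (¼)*0 = 0)
-2 + X(6, -3)*2 = -2 + 0*2 = -2 + 0 = -2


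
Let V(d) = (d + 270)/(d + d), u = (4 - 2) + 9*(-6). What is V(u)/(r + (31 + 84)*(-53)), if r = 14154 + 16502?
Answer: -109/1277172 ≈ -8.5345e-5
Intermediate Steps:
r = 30656
u = -52 (u = 2 - 54 = -52)
V(d) = (270 + d)/(2*d) (V(d) = (270 + d)/((2*d)) = (270 + d)*(1/(2*d)) = (270 + d)/(2*d))
V(u)/(r + (31 + 84)*(-53)) = ((1/2)*(270 - 52)/(-52))/(30656 + (31 + 84)*(-53)) = ((1/2)*(-1/52)*218)/(30656 + 115*(-53)) = -109/(52*(30656 - 6095)) = -109/52/24561 = -109/52*1/24561 = -109/1277172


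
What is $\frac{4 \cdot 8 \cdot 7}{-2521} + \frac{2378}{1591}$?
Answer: $\frac{5638554}{4010911} \approx 1.4058$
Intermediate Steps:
$\frac{4 \cdot 8 \cdot 7}{-2521} + \frac{2378}{1591} = 32 \cdot 7 \left(- \frac{1}{2521}\right) + 2378 \cdot \frac{1}{1591} = 224 \left(- \frac{1}{2521}\right) + \frac{2378}{1591} = - \frac{224}{2521} + \frac{2378}{1591} = \frac{5638554}{4010911}$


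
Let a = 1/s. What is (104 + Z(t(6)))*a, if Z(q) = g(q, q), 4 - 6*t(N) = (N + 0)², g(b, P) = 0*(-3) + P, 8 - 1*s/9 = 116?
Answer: -74/729 ≈ -0.10151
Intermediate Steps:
s = -972 (s = 72 - 9*116 = 72 - 1044 = -972)
g(b, P) = P (g(b, P) = 0 + P = P)
t(N) = ⅔ - N²/6 (t(N) = ⅔ - (N + 0)²/6 = ⅔ - N²/6)
Z(q) = q
a = -1/972 (a = 1/(-972) = -1/972 ≈ -0.0010288)
(104 + Z(t(6)))*a = (104 + (⅔ - ⅙*6²))*(-1/972) = (104 + (⅔ - ⅙*36))*(-1/972) = (104 + (⅔ - 6))*(-1/972) = (104 - 16/3)*(-1/972) = (296/3)*(-1/972) = -74/729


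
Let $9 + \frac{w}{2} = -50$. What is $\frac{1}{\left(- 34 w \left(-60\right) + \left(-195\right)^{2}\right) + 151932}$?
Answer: $- \frac{1}{50763} \approx -1.9699 \cdot 10^{-5}$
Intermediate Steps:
$w = -118$ ($w = -18 + 2 \left(-50\right) = -18 - 100 = -118$)
$\frac{1}{\left(- 34 w \left(-60\right) + \left(-195\right)^{2}\right) + 151932} = \frac{1}{\left(\left(-34\right) \left(-118\right) \left(-60\right) + \left(-195\right)^{2}\right) + 151932} = \frac{1}{\left(4012 \left(-60\right) + 38025\right) + 151932} = \frac{1}{\left(-240720 + 38025\right) + 151932} = \frac{1}{-202695 + 151932} = \frac{1}{-50763} = - \frac{1}{50763}$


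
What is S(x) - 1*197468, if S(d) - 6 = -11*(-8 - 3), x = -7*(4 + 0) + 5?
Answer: -197341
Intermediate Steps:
x = -23 (x = -7*4 + 5 = -28 + 5 = -23)
S(d) = 127 (S(d) = 6 - 11*(-8 - 3) = 6 - 11*(-11) = 6 + 121 = 127)
S(x) - 1*197468 = 127 - 1*197468 = 127 - 197468 = -197341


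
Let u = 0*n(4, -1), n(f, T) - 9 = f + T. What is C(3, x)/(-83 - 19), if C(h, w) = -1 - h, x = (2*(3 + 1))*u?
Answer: 2/51 ≈ 0.039216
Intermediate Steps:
n(f, T) = 9 + T + f (n(f, T) = 9 + (f + T) = 9 + (T + f) = 9 + T + f)
u = 0 (u = 0*(9 - 1 + 4) = 0*12 = 0)
x = 0 (x = (2*(3 + 1))*0 = (2*4)*0 = 8*0 = 0)
C(3, x)/(-83 - 19) = (-1 - 1*3)/(-83 - 19) = (-1 - 3)/(-102) = -1/102*(-4) = 2/51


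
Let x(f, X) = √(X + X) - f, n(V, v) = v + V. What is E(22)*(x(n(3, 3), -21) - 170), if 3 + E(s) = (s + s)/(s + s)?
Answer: 352 - 2*I*√42 ≈ 352.0 - 12.961*I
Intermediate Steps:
E(s) = -2 (E(s) = -3 + (s + s)/(s + s) = -3 + (2*s)/((2*s)) = -3 + (2*s)*(1/(2*s)) = -3 + 1 = -2)
n(V, v) = V + v
x(f, X) = -f + √2*√X (x(f, X) = √(2*X) - f = √2*√X - f = -f + √2*√X)
E(22)*(x(n(3, 3), -21) - 170) = -2*((-(3 + 3) + √2*√(-21)) - 170) = -2*((-1*6 + √2*(I*√21)) - 170) = -2*((-6 + I*√42) - 170) = -2*(-176 + I*√42) = 352 - 2*I*√42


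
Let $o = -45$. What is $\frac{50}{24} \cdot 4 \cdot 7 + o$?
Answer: $\frac{40}{3} \approx 13.333$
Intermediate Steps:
$\frac{50}{24} \cdot 4 \cdot 7 + o = \frac{50}{24} \cdot 4 \cdot 7 - 45 = 50 \cdot \frac{1}{24} \cdot 28 - 45 = \frac{25}{12} \cdot 28 - 45 = \frac{175}{3} - 45 = \frac{40}{3}$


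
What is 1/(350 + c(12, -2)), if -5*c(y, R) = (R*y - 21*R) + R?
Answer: 5/1734 ≈ 0.0028835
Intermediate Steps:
c(y, R) = 4*R - R*y/5 (c(y, R) = -((R*y - 21*R) + R)/5 = -((-21*R + R*y) + R)/5 = -(-20*R + R*y)/5 = 4*R - R*y/5)
1/(350 + c(12, -2)) = 1/(350 + (⅕)*(-2)*(20 - 1*12)) = 1/(350 + (⅕)*(-2)*(20 - 12)) = 1/(350 + (⅕)*(-2)*8) = 1/(350 - 16/5) = 1/(1734/5) = 5/1734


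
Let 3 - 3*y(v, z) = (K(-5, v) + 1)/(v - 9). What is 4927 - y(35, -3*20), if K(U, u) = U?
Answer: 192112/39 ≈ 4925.9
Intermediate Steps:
y(v, z) = 1 + 4/(3*(-9 + v)) (y(v, z) = 1 - (-5 + 1)/(3*(v - 9)) = 1 - (-4)/(3*(-9 + v)) = 1 + 4/(3*(-9 + v)))
4927 - y(35, -3*20) = 4927 - (-23/3 + 35)/(-9 + 35) = 4927 - 82/(26*3) = 4927 - 1*41/39 = 4927 - 41/39 = 192112/39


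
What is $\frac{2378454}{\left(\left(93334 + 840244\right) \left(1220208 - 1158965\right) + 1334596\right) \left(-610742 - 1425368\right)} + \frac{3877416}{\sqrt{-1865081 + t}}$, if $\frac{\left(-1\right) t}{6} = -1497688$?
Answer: $- \frac{396409}{19402924297254250} + \frac{3877416 \sqrt{7121047}}{7121047} \approx 1453.0$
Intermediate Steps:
$t = 8986128$ ($t = \left(-6\right) \left(-1497688\right) = 8986128$)
$\frac{2378454}{\left(\left(93334 + 840244\right) \left(1220208 - 1158965\right) + 1334596\right) \left(-610742 - 1425368\right)} + \frac{3877416}{\sqrt{-1865081 + t}} = \frac{2378454}{\left(\left(93334 + 840244\right) \left(1220208 - 1158965\right) + 1334596\right) \left(-610742 - 1425368\right)} + \frac{3877416}{\sqrt{-1865081 + 8986128}} = \frac{2378454}{\left(933578 \cdot 61243 + 1334596\right) \left(-2036110\right)} + \frac{3877416}{\sqrt{7121047}} = \frac{2378454}{\left(57175117454 + 1334596\right) \left(-2036110\right)} + 3877416 \frac{\sqrt{7121047}}{7121047} = \frac{2378454}{57176452050 \left(-2036110\right)} + \frac{3877416 \sqrt{7121047}}{7121047} = \frac{2378454}{-116417545783525500} + \frac{3877416 \sqrt{7121047}}{7121047} = 2378454 \left(- \frac{1}{116417545783525500}\right) + \frac{3877416 \sqrt{7121047}}{7121047} = - \frac{396409}{19402924297254250} + \frac{3877416 \sqrt{7121047}}{7121047}$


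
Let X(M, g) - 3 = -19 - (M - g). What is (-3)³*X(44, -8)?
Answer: 1836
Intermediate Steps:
X(M, g) = -16 + g - M (X(M, g) = 3 + (-19 - (M - g)) = 3 + (-19 + (g - M)) = 3 + (-19 + g - M) = -16 + g - M)
(-3)³*X(44, -8) = (-3)³*(-16 - 8 - 1*44) = -27*(-16 - 8 - 44) = -27*(-68) = 1836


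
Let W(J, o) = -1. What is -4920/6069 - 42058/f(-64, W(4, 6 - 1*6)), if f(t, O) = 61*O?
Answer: 84983294/123403 ≈ 688.67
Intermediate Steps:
-4920/6069 - 42058/f(-64, W(4, 6 - 1*6)) = -4920/6069 - 42058/(61*(-1)) = -4920*1/6069 - 42058/(-61) = -1640/2023 - 42058*(-1/61) = -1640/2023 + 42058/61 = 84983294/123403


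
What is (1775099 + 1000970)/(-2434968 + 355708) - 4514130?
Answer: -9386052719869/2079260 ≈ -4.5141e+6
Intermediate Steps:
(1775099 + 1000970)/(-2434968 + 355708) - 4514130 = 2776069/(-2079260) - 4514130 = 2776069*(-1/2079260) - 4514130 = -2776069/2079260 - 4514130 = -9386052719869/2079260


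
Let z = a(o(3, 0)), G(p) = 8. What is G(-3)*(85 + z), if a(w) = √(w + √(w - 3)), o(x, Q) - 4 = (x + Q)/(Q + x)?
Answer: 680 + 8*√(5 + √2) ≈ 700.26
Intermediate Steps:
o(x, Q) = 5 (o(x, Q) = 4 + (x + Q)/(Q + x) = 4 + (Q + x)/(Q + x) = 4 + 1 = 5)
a(w) = √(w + √(-3 + w))
z = √(5 + √2) (z = √(5 + √(-3 + 5)) = √(5 + √2) ≈ 2.5326)
G(-3)*(85 + z) = 8*(85 + √(5 + √2)) = 680 + 8*√(5 + √2)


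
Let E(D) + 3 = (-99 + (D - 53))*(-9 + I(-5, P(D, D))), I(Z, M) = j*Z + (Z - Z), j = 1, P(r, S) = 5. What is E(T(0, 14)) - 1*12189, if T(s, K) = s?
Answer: -10064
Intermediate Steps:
I(Z, M) = Z (I(Z, M) = 1*Z + (Z - Z) = Z + 0 = Z)
E(D) = 2125 - 14*D (E(D) = -3 + (-99 + (D - 53))*(-9 - 5) = -3 + (-99 + (-53 + D))*(-14) = -3 + (-152 + D)*(-14) = -3 + (2128 - 14*D) = 2125 - 14*D)
E(T(0, 14)) - 1*12189 = (2125 - 14*0) - 1*12189 = (2125 + 0) - 12189 = 2125 - 12189 = -10064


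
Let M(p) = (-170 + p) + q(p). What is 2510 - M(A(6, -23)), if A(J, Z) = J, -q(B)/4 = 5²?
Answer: 2774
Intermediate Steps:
q(B) = -100 (q(B) = -4*5² = -4*25 = -100)
M(p) = -270 + p (M(p) = (-170 + p) - 100 = -270 + p)
2510 - M(A(6, -23)) = 2510 - (-270 + 6) = 2510 - 1*(-264) = 2510 + 264 = 2774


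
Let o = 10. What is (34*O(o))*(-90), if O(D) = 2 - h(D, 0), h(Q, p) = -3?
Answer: -15300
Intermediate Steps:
O(D) = 5 (O(D) = 2 - 1*(-3) = 2 + 3 = 5)
(34*O(o))*(-90) = (34*5)*(-90) = 170*(-90) = -15300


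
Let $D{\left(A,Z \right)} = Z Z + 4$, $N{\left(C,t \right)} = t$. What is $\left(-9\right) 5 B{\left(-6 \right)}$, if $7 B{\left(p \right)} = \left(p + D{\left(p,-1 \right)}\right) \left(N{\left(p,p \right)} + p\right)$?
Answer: $- \frac{540}{7} \approx -77.143$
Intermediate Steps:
$D{\left(A,Z \right)} = 4 + Z^{2}$ ($D{\left(A,Z \right)} = Z^{2} + 4 = 4 + Z^{2}$)
$B{\left(p \right)} = \frac{2 p \left(5 + p\right)}{7}$ ($B{\left(p \right)} = \frac{\left(p + \left(4 + \left(-1\right)^{2}\right)\right) \left(p + p\right)}{7} = \frac{\left(p + \left(4 + 1\right)\right) 2 p}{7} = \frac{\left(p + 5\right) 2 p}{7} = \frac{\left(5 + p\right) 2 p}{7} = \frac{2 p \left(5 + p\right)}{7}$)
$\left(-9\right) 5 B{\left(-6 \right)} = \left(-9\right) 5 \cdot \frac{2}{7} \left(-6\right) \left(5 - 6\right) = - 45 \cdot \frac{2}{7} \left(-6\right) \left(-1\right) = \left(-45\right) \frac{12}{7} = - \frac{540}{7}$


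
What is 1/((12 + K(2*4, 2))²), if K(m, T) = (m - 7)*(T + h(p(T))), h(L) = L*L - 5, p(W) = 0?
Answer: 1/81 ≈ 0.012346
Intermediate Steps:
h(L) = -5 + L² (h(L) = L² - 5 = -5 + L²)
K(m, T) = (-7 + m)*(-5 + T) (K(m, T) = (m - 7)*(T + (-5 + 0²)) = (-7 + m)*(T + (-5 + 0)) = (-7 + m)*(T - 5) = (-7 + m)*(-5 + T))
1/((12 + K(2*4, 2))²) = 1/((12 + (35 - 7*2 - 10*4 + 2*(2*4)))²) = 1/((12 + (35 - 14 - 5*8 + 2*8))²) = 1/((12 + (35 - 14 - 40 + 16))²) = 1/((12 - 3)²) = 1/(9²) = 1/81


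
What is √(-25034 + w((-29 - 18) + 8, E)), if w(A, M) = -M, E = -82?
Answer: 2*I*√6238 ≈ 157.96*I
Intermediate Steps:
√(-25034 + w((-29 - 18) + 8, E)) = √(-25034 - 1*(-82)) = √(-25034 + 82) = √(-24952) = 2*I*√6238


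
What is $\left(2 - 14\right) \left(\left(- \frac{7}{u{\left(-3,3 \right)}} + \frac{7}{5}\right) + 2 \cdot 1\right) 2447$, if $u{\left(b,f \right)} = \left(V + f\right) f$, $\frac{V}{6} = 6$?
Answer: $- \frac{19125752}{195} \approx -98081.0$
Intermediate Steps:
$V = 36$ ($V = 6 \cdot 6 = 36$)
$u{\left(b,f \right)} = f \left(36 + f\right)$ ($u{\left(b,f \right)} = \left(36 + f\right) f = f \left(36 + f\right)$)
$\left(2 - 14\right) \left(\left(- \frac{7}{u{\left(-3,3 \right)}} + \frac{7}{5}\right) + 2 \cdot 1\right) 2447 = \left(2 - 14\right) \left(\left(- \frac{7}{3 \left(36 + 3\right)} + \frac{7}{5}\right) + 2 \cdot 1\right) 2447 = - 12 \left(\left(- \frac{7}{3 \cdot 39} + 7 \cdot \frac{1}{5}\right) + 2\right) 2447 = - 12 \left(\left(- \frac{7}{117} + \frac{7}{5}\right) + 2\right) 2447 = - 12 \left(\frac{784}{585} + 2\right) 2447 = \left(-12\right) \frac{1954}{585} \cdot 2447 = \left(- \frac{7816}{195}\right) 2447 = - \frac{19125752}{195}$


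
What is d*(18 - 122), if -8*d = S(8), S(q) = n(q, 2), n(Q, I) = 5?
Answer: 65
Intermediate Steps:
S(q) = 5
d = -5/8 (d = -1/8*5 = -5/8 ≈ -0.62500)
d*(18 - 122) = -5*(18 - 122)/8 = -5/8*(-104) = 65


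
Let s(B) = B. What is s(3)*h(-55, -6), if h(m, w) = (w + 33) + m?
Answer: -84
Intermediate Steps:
h(m, w) = 33 + m + w (h(m, w) = (33 + w) + m = 33 + m + w)
s(3)*h(-55, -6) = 3*(33 - 55 - 6) = 3*(-28) = -84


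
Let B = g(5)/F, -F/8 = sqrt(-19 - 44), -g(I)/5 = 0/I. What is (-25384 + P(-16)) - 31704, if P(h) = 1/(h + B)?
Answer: -913409/16 ≈ -57088.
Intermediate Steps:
g(I) = 0 (g(I) = -0/I = -5*0 = 0)
F = -24*I*sqrt(7) (F = -8*sqrt(-19 - 44) = -24*I*sqrt(7) ≈ -63.498*I)
B = 0 (B = 0/((-24*I*sqrt(7))) = 0*(I*sqrt(7)/168) = 0)
P(h) = 1/h (P(h) = 1/(h + 0) = 1/h)
(-25384 + P(-16)) - 31704 = (-25384 + 1/(-16)) - 31704 = (-25384 - 1/16) - 31704 = -406145/16 - 31704 = -913409/16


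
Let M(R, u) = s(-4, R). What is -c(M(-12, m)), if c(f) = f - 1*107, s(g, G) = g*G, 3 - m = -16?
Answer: 59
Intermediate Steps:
m = 19 (m = 3 - 1*(-16) = 3 + 16 = 19)
s(g, G) = G*g
M(R, u) = -4*R (M(R, u) = R*(-4) = -4*R)
c(f) = -107 + f (c(f) = f - 107 = -107 + f)
-c(M(-12, m)) = -(-107 - 4*(-12)) = -(-107 + 48) = -1*(-59) = 59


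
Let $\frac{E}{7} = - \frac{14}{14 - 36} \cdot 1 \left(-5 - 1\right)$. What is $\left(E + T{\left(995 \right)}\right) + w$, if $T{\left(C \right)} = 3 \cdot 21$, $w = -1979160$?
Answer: $- \frac{21770361}{11} \approx -1.9791 \cdot 10^{6}$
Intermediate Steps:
$T{\left(C \right)} = 63$
$E = - \frac{294}{11}$ ($E = 7 - \frac{14}{14 - 36} \cdot 1 \left(-5 - 1\right) = 7 - \frac{14}{-22} \cdot 1 \left(-6\right) = 7 \left(-14\right) \left(- \frac{1}{22}\right) \left(-6\right) = 7 \cdot \frac{7}{11} \left(-6\right) = 7 \left(- \frac{42}{11}\right) = - \frac{294}{11} \approx -26.727$)
$\left(E + T{\left(995 \right)}\right) + w = \left(- \frac{294}{11} + 63\right) - 1979160 = \frac{399}{11} - 1979160 = - \frac{21770361}{11}$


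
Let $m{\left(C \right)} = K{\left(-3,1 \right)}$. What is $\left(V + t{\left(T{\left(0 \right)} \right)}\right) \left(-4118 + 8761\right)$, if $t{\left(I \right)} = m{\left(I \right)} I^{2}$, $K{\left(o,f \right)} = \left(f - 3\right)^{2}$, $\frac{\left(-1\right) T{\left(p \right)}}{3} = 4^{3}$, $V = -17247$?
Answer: $604560387$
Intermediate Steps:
$T{\left(p \right)} = -192$ ($T{\left(p \right)} = - 3 \cdot 4^{3} = \left(-3\right) 64 = -192$)
$K{\left(o,f \right)} = \left(-3 + f\right)^{2}$
$m{\left(C \right)} = 4$ ($m{\left(C \right)} = \left(-3 + 1\right)^{2} = \left(-2\right)^{2} = 4$)
$t{\left(I \right)} = 4 I^{2}$
$\left(V + t{\left(T{\left(0 \right)} \right)}\right) \left(-4118 + 8761\right) = \left(-17247 + 4 \left(-192\right)^{2}\right) \left(-4118 + 8761\right) = \left(-17247 + 4 \cdot 36864\right) 4643 = \left(-17247 + 147456\right) 4643 = 130209 \cdot 4643 = 604560387$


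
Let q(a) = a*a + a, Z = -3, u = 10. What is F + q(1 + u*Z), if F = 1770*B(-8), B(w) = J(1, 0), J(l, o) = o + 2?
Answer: 4352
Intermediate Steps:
J(l, o) = 2 + o
B(w) = 2 (B(w) = 2 + 0 = 2)
q(a) = a + a**2 (q(a) = a**2 + a = a + a**2)
F = 3540 (F = 1770*2 = 3540)
F + q(1 + u*Z) = 3540 + (1 + 10*(-3))*(1 + (1 + 10*(-3))) = 3540 + (1 - 30)*(1 + (1 - 30)) = 3540 - 29*(1 - 29) = 3540 - 29*(-28) = 3540 + 812 = 4352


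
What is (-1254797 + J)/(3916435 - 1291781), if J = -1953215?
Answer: -1604006/1312327 ≈ -1.2223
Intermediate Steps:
(-1254797 + J)/(3916435 - 1291781) = (-1254797 - 1953215)/(3916435 - 1291781) = -3208012/2624654 = -3208012*1/2624654 = -1604006/1312327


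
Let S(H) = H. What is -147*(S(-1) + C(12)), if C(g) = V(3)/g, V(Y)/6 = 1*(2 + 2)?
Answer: -147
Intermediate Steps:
V(Y) = 24 (V(Y) = 6*(1*(2 + 2)) = 6*(1*4) = 6*4 = 24)
C(g) = 24/g
-147*(S(-1) + C(12)) = -147*(-1 + 24/12) = -147*(-1 + 24*(1/12)) = -147*(-1 + 2) = -147*1 = -147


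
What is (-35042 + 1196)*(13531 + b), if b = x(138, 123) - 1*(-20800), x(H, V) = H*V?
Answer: -1736469030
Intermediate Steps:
b = 37774 (b = 138*123 - 1*(-20800) = 16974 + 20800 = 37774)
(-35042 + 1196)*(13531 + b) = (-35042 + 1196)*(13531 + 37774) = -33846*51305 = -1736469030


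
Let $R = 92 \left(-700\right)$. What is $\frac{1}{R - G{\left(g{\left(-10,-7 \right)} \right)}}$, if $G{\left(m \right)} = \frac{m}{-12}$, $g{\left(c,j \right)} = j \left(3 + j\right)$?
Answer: $- \frac{3}{193193} \approx -1.5529 \cdot 10^{-5}$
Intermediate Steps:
$G{\left(m \right)} = - \frac{m}{12}$ ($G{\left(m \right)} = m \left(- \frac{1}{12}\right) = - \frac{m}{12}$)
$R = -64400$
$\frac{1}{R - G{\left(g{\left(-10,-7 \right)} \right)}} = \frac{1}{-64400 - - \frac{\left(-7\right) \left(3 - 7\right)}{12}} = \frac{1}{-64400 - - \frac{\left(-7\right) \left(-4\right)}{12}} = \frac{1}{-64400 - \left(- \frac{1}{12}\right) 28} = \frac{1}{-64400 - - \frac{7}{3}} = \frac{1}{-64400 + \frac{7}{3}} = \frac{1}{- \frac{193193}{3}} = - \frac{3}{193193}$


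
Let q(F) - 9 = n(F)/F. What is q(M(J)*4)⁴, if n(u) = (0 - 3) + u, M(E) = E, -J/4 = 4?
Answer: 170940075601/16777216 ≈ 10189.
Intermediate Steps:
J = -16 (J = -4*4 = -16)
n(u) = -3 + u
q(F) = 9 + (-3 + F)/F
q(M(J)*4)⁴ = (10 - 3/((-16*4)))⁴ = (10 - 3/(-64))⁴ = (10 - 3*(-1/64))⁴ = (10 + 3/64)⁴ = (643/64)⁴ = 170940075601/16777216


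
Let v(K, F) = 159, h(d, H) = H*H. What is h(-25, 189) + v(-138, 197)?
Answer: 35880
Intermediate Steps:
h(d, H) = H**2
h(-25, 189) + v(-138, 197) = 189**2 + 159 = 35721 + 159 = 35880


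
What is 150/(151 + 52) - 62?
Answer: -12436/203 ≈ -61.261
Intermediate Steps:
150/(151 + 52) - 62 = 150/203 - 62 = -12436/203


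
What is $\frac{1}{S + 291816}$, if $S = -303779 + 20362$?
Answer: $\frac{1}{8399} \approx 0.00011906$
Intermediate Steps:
$S = -283417$
$\frac{1}{S + 291816} = \frac{1}{-283417 + 291816} = \frac{1}{8399}$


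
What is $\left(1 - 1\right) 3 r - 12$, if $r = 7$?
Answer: $-12$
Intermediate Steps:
$\left(1 - 1\right) 3 r - 12 = \left(1 - 1\right) 3 \cdot 7 - 12 = 0 \cdot 3 \cdot 7 - 12 = 0 \cdot 7 - 12 = 0 - 12 = -12$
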